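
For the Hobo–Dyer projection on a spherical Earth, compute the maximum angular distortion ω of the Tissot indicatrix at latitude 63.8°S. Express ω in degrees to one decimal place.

The Hobo–Dyer projection is cylindrical equal-area with φ₀ = 37.5°. A cylindrical equal-area projection with standard parallel φ₀ has meridian scale h = cos φ / cos φ₀ and parallel scale k = cos φ₀ / cos φ (so areas are preserved, h·k = 1).
At 63.8°: h = 0.5565, k = 1.797; principal scales a = 1.797, b = 0.5565.
sin(ω/2) = (a − b)/(a + b) = 1.240/2.353 = 0.5271, so ω = 2 arcsin(0.5271) ≈ 63.6°.

63.6°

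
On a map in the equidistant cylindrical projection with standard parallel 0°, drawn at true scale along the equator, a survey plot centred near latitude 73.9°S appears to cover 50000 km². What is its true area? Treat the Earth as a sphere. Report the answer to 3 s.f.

Plate carrée maps x = Rλ, y = Rφ. The meridian scale is h = 1 and the parallel scale is k = 1/cos φ = sec φ.
Areal scale = h·k = 1 × sec φ; at 73.9°, h = 1.000, k = 3.606, so h·k = 3.606.
True area = apparent / (areal scale) = 50000 / 3.606 ≈ 13900 km².

13900 km²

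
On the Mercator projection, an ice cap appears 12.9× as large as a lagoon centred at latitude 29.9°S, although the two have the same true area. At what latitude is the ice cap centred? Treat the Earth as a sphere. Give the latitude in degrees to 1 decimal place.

76.0°

Mercator areal scale is sec²φ, so apparent-area ratio = sec²φ₁ / sec²φ₂ = cos²φ₂ / cos²φ₁.
cos²φ₂ / cos²φ₁ = 12.9  ⇒  cos φ₁ = cos 29.9° / √12.9 = 0.8669/3.592 = 0.2414.
φ₁ = arccos(0.2414) ≈ 76.0°.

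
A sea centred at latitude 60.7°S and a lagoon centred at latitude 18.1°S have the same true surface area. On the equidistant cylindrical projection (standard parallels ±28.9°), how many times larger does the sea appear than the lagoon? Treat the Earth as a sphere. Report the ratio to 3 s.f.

The equidistant cylindrical projection with φ₀ = 28.9° has h = 1 (meridians true) and k = cos φ₀ / cos φ along parallels.
Areal scale at 60.7°: h·k = 1.000 × 1.789 = 1.789.
Areal scale at 18.1°: h·k = 1.000 × 0.9210 = 0.9210.
Ratio = 1.789/0.9210 ≈ 1.94.

1.94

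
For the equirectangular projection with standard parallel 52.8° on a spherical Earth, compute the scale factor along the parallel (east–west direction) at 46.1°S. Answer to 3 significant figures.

0.872

With standard parallel φ₀ = 52.8°, the equirectangular projection gives x = Rλ cos φ₀, y = Rφ, so h = 1 and k = cos 52.8° / cos φ.
k = cos 52.8° / cos 46.1° = 0.6046/0.6934 = 0.8719.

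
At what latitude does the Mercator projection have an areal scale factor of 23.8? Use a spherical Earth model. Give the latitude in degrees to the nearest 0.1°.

78.2°

Mercator areal scale is sec²φ.
sec²φ = 23.8  ⇒  cos²φ = 0.04202  ⇒  cos φ = 0.2050.
φ = arccos(0.2050) ≈ 78.2°.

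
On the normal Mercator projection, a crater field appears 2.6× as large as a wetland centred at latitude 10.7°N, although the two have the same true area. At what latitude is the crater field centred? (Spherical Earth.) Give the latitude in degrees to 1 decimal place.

52.5°

On Mercator, (apparent₁)/(apparent₂) = sec²φ₁ / sec²φ₂ when true areas are equal.
cos²φ₂ / cos²φ₁ = 2.6  ⇒  cos φ₁ = cos 10.7° / √2.6 = 0.9826/1.612 = 0.6094.
φ₁ = arccos(0.6094) ≈ 52.5°.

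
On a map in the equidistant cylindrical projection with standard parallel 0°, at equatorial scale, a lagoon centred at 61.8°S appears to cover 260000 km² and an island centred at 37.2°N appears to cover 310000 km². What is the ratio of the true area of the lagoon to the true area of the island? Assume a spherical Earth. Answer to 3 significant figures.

Plate carrée has h = 1 and k = sec φ, giving areal scale sec φ; true area = (apparent area) · cos φ.
True area of lagoon: 260000 × cos(61.8°) = 260000 × 0.4726 = 122900 km².
True area of island: 310000 × cos(37.2°) = 310000 × 0.7965 = 246900 km².
Ratio = 122900 / 246900 ≈ 0.498.

0.498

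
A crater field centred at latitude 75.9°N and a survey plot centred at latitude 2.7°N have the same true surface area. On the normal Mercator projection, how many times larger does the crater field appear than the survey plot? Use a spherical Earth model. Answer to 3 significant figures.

16.8

On Mercator, area is exaggerated by sec²φ = 1/cos²φ.
At 75.9°: sec²(75.9°) = 1/0.2436² = 16.85.
At 2.7°: sec²(2.7°) = 1/0.9989² = 1.002.
Ratio = 16.85/1.002 = cos²(2.7°)/cos²(75.9°) ≈ 16.8.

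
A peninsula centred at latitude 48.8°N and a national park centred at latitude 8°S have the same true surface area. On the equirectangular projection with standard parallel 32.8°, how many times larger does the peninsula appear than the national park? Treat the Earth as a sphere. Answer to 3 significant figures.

In the equirectangular projection with standard parallel φ₀ = 32.8° (x = Rλ cos φ₀, y = Rφ), meridians are true-scale (h = 1) and the parallel scale is k = cos φ₀ / cos φ.
Areal scale at 48.8°: h·k = 1.000 × 1.276 = 1.276.
Areal scale at 8°: h·k = 1.000 × 0.8488 = 0.8488.
Ratio = 1.276/0.8488 ≈ 1.50.

1.50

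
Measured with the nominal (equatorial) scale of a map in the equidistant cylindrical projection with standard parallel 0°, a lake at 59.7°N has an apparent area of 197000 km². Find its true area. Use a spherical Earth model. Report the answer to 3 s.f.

For the equirectangular projection with φ₀ = 0 (plate carrée), h = 1 along meridians and k = sec φ along parallels.
Areal scale = h·k = 1 × sec φ; at 59.7°, h = 1.000, k = 1.982, so h·k = 1.982.
True area = apparent / (areal scale) = 197000 / 1.982 ≈ 99400 km².

99400 km²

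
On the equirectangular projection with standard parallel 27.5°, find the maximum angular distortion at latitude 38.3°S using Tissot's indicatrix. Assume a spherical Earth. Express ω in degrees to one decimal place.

The equidistant cylindrical projection with φ₀ = 27.5° has h = 1 (meridians true) and k = cos φ₀ / cos φ along parallels.
At 38.3°: h = 1.000, k = 1.130; principal scales a = 1.130, b = 1.000.
sin(ω/2) = (a − b)/(a + b) = 0.1303/2.130 = 0.06115, so ω = 2 arcsin(0.06115) ≈ 7.0°.

7.0°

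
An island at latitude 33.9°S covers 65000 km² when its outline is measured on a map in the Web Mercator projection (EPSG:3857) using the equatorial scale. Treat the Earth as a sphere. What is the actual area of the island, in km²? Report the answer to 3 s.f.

44800 km²

The Mercator projection is conformal; its linear scale factor is the same in every direction and equals sec φ = 1/cos φ.
Areal scale = k² = sec²φ = 1/cos²(33.9°) = 1/0.8300² = 1.452.
True area = apparent / (areal scale) = 65000 / 1.452 ≈ 44800 km².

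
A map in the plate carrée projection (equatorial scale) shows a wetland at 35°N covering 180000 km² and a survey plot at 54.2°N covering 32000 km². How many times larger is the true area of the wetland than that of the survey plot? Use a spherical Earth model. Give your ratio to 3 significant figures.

7.88

Plate carrée has h = 1 and k = sec φ, giving areal scale sec φ; true area = (apparent area) · cos φ.
True area of wetland: 180000 × cos(35°) = 180000 × 0.8192 = 147400 km².
True area of survey plot: 32000 × cos(54.2°) = 32000 × 0.5850 = 18720 km².
Ratio = 147400 / 18720 ≈ 7.88.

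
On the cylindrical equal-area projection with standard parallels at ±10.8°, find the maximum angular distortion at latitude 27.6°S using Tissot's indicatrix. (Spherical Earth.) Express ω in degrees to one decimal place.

Cylindrical equal-area (φ₀ = 10.8°): h = cos φ / cos 10.8° along meridians, k = cos 10.8° / cos φ along parallels; h·k = 1.
At 27.6°: h = 0.9022, k = 1.108; principal scales a = 1.108, b = 0.9022.
sin(ω/2) = (a − b)/(a + b) = 0.2062/2.011 = 0.1026, so ω = 2 arcsin(0.1026) ≈ 11.8°.

11.8°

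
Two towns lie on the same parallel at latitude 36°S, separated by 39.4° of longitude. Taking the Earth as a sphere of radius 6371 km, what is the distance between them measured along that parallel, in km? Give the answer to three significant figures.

Arc length along a parallel = R cos φ · Δλ (with Δλ in radians).
= 6371 × cos 36° × (39.4° × π/180) = 6371 × 0.8090 × 0.6877 ≈ 3540 km.

3540 km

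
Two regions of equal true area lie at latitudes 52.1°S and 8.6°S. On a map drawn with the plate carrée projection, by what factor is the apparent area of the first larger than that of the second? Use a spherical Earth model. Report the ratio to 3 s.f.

Plate carrée maps x = Rλ, y = Rφ. The meridian scale is h = 1 and the parallel scale is k = 1/cos φ = sec φ.
Areal scale at 52.1°: h·k = 1.000 × 1.628 = 1.628.
Areal scale at 8.6°: h·k = 1.000 × 1.011 = 1.011.
Ratio = 1.628/1.011 ≈ 1.61.

1.61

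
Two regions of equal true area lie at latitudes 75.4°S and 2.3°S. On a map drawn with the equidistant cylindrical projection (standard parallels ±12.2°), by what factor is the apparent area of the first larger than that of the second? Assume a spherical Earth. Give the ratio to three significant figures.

In the equirectangular projection with standard parallel φ₀ = 12.2° (x = Rλ cos φ₀, y = Rφ), meridians are true-scale (h = 1) and the parallel scale is k = cos φ₀ / cos φ.
Areal scale at 75.4°: h·k = 1.000 × 3.878 = 3.878.
Areal scale at 2.3°: h·k = 1.000 × 0.9782 = 0.9782.
Ratio = 3.878/0.9782 ≈ 3.96.

3.96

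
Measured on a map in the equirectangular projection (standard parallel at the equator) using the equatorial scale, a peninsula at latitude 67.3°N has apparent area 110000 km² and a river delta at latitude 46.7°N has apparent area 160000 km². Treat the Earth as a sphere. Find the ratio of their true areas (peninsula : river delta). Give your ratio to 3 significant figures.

0.387

Plate carrée has h = 1 and k = sec φ, giving areal scale sec φ; true area = (apparent area) · cos φ.
True area of peninsula: 110000 × cos(67.3°) = 110000 × 0.3859 = 42450 km².
True area of river delta: 160000 × cos(46.7°) = 160000 × 0.6858 = 109700 km².
Ratio = 42450 / 109700 ≈ 0.387.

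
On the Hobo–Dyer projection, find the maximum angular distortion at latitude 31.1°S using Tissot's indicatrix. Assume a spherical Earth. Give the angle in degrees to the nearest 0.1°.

8.7°

The Hobo–Dyer projection is cylindrical equal-area with φ₀ = 37.5°. Cylindrical equal-area (φ₀ = 37.5°): h = cos φ / cos 37.5° along meridians, k = cos 37.5° / cos φ along parallels; h·k = 1.
At 31.1°: h = 1.079, k = 0.9265; principal scales a = 1.079, b = 0.9265.
sin(ω/2) = (a − b)/(a + b) = 0.1528/2.006 = 0.07617, so ω = 2 arcsin(0.07617) ≈ 8.7°.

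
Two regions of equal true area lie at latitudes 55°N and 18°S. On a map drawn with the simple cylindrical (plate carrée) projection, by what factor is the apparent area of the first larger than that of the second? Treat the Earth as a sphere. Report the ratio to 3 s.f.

1.66

For the equirectangular projection with φ₀ = 0 (plate carrée), h = 1 along meridians and k = sec φ along parallels.
Areal scale at 55°: h·k = 1.000 × 1.743 = 1.743.
Areal scale at 18°: h·k = 1.000 × 1.051 = 1.051.
Ratio = 1.743/1.051 ≈ 1.66.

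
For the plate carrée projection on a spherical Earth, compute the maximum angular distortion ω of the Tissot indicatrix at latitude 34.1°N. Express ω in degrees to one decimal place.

10.8°

Plate carrée maps x = Rλ, y = Rφ. The meridian scale is h = 1 and the parallel scale is k = 1/cos φ = sec φ.
At 34.1°: h = 1.000, k = 1.208; principal scales a = 1.208, b = 1.000.
sin(ω/2) = (a − b)/(a + b) = 0.2076/2.208 = 0.09406, so ω = 2 arcsin(0.09406) ≈ 10.8°.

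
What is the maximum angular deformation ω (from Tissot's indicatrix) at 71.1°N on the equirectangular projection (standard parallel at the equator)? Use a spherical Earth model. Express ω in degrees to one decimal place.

Plate carrée maps x = Rλ, y = Rφ. The meridian scale is h = 1 and the parallel scale is k = 1/cos φ = sec φ.
At 71.1°: h = 1.000, k = 3.087; principal scales a = 3.087, b = 1.000.
sin(ω/2) = (a − b)/(a + b) = 2.087/4.087 = 0.5107, so ω = 2 arcsin(0.5107) ≈ 61.4°.

61.4°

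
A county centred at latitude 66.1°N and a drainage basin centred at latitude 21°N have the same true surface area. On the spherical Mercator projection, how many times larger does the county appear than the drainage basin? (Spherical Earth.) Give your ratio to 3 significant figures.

Mercator is conformal with k = sec φ, so areal scale = k² = sec²φ.
At 66.1°: sec²(66.1°) = 1/0.4051² = 6.092.
At 21°: sec²(21°) = 1/0.9336² = 1.147.
Ratio = 6.092/1.147 = cos²(21°)/cos²(66.1°) ≈ 5.31.

5.31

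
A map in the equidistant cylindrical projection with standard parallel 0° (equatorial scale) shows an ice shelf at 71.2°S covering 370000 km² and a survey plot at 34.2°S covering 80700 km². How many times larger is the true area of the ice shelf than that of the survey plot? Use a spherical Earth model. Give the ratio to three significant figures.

On the plate carrée, areal scale = h·k = 1 × sec φ, so true area = apparent × cos φ.
True area of ice shelf: 370000 × cos(71.2°) = 370000 × 0.3223 = 119200 km².
True area of survey plot: 80700 × cos(34.2°) = 80700 × 0.8271 = 66750 km².
Ratio = 119200 / 66750 ≈ 1.79.

1.79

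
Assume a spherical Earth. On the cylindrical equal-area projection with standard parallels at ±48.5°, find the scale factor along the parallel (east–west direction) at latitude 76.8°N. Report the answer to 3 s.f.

2.90

For cylindrical equal-area with standard parallel φ₀, h = cos φ / cos φ₀ and k = cos φ₀ / cos φ, so h·k = 1.
k = cos 48.5° / cos 76.8° = 0.6626/0.2284 = 2.902.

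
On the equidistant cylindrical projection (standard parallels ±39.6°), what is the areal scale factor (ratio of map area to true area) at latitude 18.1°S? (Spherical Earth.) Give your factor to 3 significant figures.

0.811

The equidistant cylindrical projection with φ₀ = 39.6° has h = 1 (meridians true) and k = cos φ₀ / cos φ along parallels.
Areal scale = h·k = 1 × cos φ₀ / cos φ; at 18.1°, h = 1.000, k = 0.8106, so h·k = 0.8106.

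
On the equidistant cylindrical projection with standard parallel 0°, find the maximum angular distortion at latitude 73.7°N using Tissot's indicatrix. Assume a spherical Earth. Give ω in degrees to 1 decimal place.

Plate carrée maps x = Rλ, y = Rφ. The meridian scale is h = 1 and the parallel scale is k = 1/cos φ = sec φ.
At 73.7°: h = 1.000, k = 3.563; principal scales a = 3.563, b = 1.000.
sin(ω/2) = (a − b)/(a + b) = 2.563/4.563 = 0.5617, so ω = 2 arcsin(0.5617) ≈ 68.3°.

68.3°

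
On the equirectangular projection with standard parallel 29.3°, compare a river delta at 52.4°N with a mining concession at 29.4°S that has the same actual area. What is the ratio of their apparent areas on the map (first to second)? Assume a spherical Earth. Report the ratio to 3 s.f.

With standard parallel φ₀ = 29.3°, the equirectangular projection gives x = Rλ cos φ₀, y = Rφ, so h = 1 and k = cos 29.3° / cos φ.
Areal scale at 52.4°: h·k = 1.000 × 1.429 = 1.429.
Areal scale at 29.4°: h·k = 1.000 × 1.001 = 1.001.
Ratio = 1.429/1.001 ≈ 1.43.

1.43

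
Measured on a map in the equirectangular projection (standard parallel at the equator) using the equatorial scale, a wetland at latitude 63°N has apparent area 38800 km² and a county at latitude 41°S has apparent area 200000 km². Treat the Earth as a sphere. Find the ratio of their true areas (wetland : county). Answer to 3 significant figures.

Plate carrée has h = 1 and k = sec φ, giving areal scale sec φ; true area = (apparent area) · cos φ.
True area of wetland: 38800 × cos(63°) = 38800 × 0.4540 = 17610 km².
True area of county: 200000 × cos(41°) = 200000 × 0.7547 = 150900 km².
Ratio = 17610 / 150900 ≈ 0.117.

0.117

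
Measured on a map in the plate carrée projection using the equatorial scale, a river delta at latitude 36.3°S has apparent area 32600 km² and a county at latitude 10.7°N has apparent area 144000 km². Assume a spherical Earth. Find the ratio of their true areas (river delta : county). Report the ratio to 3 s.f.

On the plate carrée, areal scale = h·k = 1 × sec φ, so true area = apparent × cos φ.
True area of river delta: 32600 × cos(36.3°) = 32600 × 0.8059 = 26270 km².
True area of county: 144000 × cos(10.7°) = 144000 × 0.9826 = 141500 km².
Ratio = 26270 / 141500 ≈ 0.186.

0.186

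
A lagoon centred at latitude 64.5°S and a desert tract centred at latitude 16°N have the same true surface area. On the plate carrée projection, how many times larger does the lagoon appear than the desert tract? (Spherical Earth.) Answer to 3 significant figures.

2.23

Plate carrée maps x = Rλ, y = Rφ. The meridian scale is h = 1 and the parallel scale is k = 1/cos φ = sec φ.
Areal scale at 64.5°: h·k = 1.000 × 2.323 = 2.323.
Areal scale at 16°: h·k = 1.000 × 1.040 = 1.040.
Ratio = 2.323/1.040 ≈ 2.23.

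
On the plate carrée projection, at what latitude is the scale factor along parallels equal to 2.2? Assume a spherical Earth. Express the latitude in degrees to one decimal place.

Plate carrée: h = 1, k = sec φ along parallels.
sec φ = 2.2  ⇒  cos φ = 0.4545  ⇒  φ ≈ 63.0°.

63.0°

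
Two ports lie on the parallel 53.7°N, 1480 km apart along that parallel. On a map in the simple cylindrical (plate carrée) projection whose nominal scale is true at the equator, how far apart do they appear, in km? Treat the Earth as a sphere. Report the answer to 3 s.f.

In the plate carrée (x = Rλ, y = Rφ), meridians are true-scale (h = 1) and parallels are stretched by k = sec φ.
Along the parallel, k = sec 53.7° = 1/0.5920 = 1.689.
Map distance = 1480 × 1.689 ≈ 2500 km.

2500 km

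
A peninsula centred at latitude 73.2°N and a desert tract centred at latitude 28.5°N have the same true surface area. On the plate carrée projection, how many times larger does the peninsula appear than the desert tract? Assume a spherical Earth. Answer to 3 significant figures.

In the plate carrée (x = Rλ, y = Rφ), meridians are true-scale (h = 1) and parallels are stretched by k = sec φ.
Areal scale at 73.2°: h·k = 1.000 × 3.460 = 3.460.
Areal scale at 28.5°: h·k = 1.000 × 1.138 = 1.138.
Ratio = 3.460/1.138 ≈ 3.04.

3.04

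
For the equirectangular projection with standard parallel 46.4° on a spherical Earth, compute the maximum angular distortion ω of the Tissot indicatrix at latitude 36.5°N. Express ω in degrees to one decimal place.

The equidistant cylindrical projection with φ₀ = 46.4° has h = 1 (meridians true) and k = cos φ₀ / cos φ along parallels.
At 36.5°: h = 1.000, k = 0.8579; principal scales a = 1.000, b = 0.8579.
sin(ω/2) = (a − b)/(a + b) = 0.1421/1.858 = 0.07649, so ω = 2 arcsin(0.07649) ≈ 8.8°.

8.8°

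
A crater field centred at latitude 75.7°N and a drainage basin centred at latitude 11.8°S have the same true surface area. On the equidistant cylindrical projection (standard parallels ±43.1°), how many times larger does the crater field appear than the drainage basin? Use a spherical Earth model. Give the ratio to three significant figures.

3.96

The equidistant cylindrical projection with φ₀ = 43.1° has h = 1 (meridians true) and k = cos φ₀ / cos φ along parallels.
Areal scale at 75.7°: h·k = 1.000 × 2.956 = 2.956.
Areal scale at 11.8°: h·k = 1.000 × 0.7459 = 0.7459.
Ratio = 2.956/0.7459 ≈ 3.96.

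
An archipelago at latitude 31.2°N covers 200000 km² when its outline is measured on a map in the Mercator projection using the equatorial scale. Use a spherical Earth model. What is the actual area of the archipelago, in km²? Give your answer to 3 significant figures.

146000 km²

For Mercator, h = k = sec φ (a conformal cylindrical projection has a single point scale, 1/cos φ).
Areal scale = k² = sec²φ = 1/cos²(31.2°) = 1/0.8554² = 1.367.
True area = apparent / (areal scale) = 200000 / 1.367 ≈ 146000 km².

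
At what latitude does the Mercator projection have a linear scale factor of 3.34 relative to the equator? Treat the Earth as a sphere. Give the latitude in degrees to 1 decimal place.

72.6°

Mercator scale is k = sec φ = 1/cos φ.
1/cos φ = 3.34  ⇒  cos φ = 0.2994  ⇒  φ = arccos(0.2994) ≈ 72.6°.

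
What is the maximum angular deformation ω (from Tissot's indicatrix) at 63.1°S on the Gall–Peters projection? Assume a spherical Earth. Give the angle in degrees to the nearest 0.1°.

The Gall–Peters projection is cylindrical equal-area with φ₀ = 45°. Cylindrical equal-area (φ₀ = 45°): h = cos φ / cos 45° along meridians, k = cos 45° / cos φ along parallels; h·k = 1.
At 63.1°: h = 0.6398, k = 1.563; principal scales a = 1.563, b = 0.6398.
sin(ω/2) = (a − b)/(a + b) = 0.9231/2.203 = 0.4190, so ω = 2 arcsin(0.4190) ≈ 49.5°.

49.5°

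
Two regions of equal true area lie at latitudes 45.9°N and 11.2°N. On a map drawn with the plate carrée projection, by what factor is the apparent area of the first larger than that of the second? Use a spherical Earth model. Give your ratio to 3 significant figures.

1.41

Plate carrée maps x = Rλ, y = Rφ. The meridian scale is h = 1 and the parallel scale is k = 1/cos φ = sec φ.
Areal scale at 45.9°: h·k = 1.000 × 1.437 = 1.437.
Areal scale at 11.2°: h·k = 1.000 × 1.019 = 1.019.
Ratio = 1.437/1.019 ≈ 1.41.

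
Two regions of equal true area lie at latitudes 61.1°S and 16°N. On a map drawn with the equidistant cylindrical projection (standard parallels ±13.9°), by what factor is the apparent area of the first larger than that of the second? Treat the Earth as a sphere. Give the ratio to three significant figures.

1.99

The equidistant cylindrical projection with φ₀ = 13.9° has h = 1 (meridians true) and k = cos φ₀ / cos φ along parallels.
Areal scale at 61.1°: h·k = 1.000 × 2.009 = 2.009.
Areal scale at 16°: h·k = 1.000 × 1.010 = 1.010.
Ratio = 2.009/1.010 ≈ 1.99.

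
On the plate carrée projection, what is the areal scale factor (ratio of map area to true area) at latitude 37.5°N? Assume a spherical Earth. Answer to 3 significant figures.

1.26

For the equirectangular projection with φ₀ = 0 (plate carrée), h = 1 along meridians and k = sec φ along parallels.
Areal scale = h·k = 1 × sec φ; at 37.5°, h = 1.000, k = 1.260, so h·k = 1.260.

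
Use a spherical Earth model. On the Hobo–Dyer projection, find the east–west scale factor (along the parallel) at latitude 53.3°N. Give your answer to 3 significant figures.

1.33

The Hobo–Dyer projection is cylindrical equal-area with φ₀ = 37.5°. Cylindrical equal-area (φ₀ = 37.5°): h = cos φ / cos 37.5° along meridians, k = cos 37.5° / cos φ along parallels; h·k = 1.
k = cos 37.5° / cos 53.3° = 0.7934/0.5976 = 1.328.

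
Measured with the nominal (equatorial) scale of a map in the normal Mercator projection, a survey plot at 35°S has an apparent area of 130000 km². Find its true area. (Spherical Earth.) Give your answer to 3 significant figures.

87200 km²

Mercator is conformal, so the point scale is isotropic: h = k = sec φ = 1/cos φ.
Areal scale = k² = sec²φ = 1/cos²(35°) = 1/0.8192² = 1.490.
True area = apparent / (areal scale) = 130000 / 1.490 ≈ 87200 km².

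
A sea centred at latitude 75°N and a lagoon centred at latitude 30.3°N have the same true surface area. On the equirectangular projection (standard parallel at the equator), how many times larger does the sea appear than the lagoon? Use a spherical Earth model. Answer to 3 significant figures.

For the equirectangular projection with φ₀ = 0 (plate carrée), h = 1 along meridians and k = sec φ along parallels.
Areal scale at 75°: h·k = 1.000 × 3.864 = 3.864.
Areal scale at 30.3°: h·k = 1.000 × 1.158 = 1.158.
Ratio = 3.864/1.158 ≈ 3.34.

3.34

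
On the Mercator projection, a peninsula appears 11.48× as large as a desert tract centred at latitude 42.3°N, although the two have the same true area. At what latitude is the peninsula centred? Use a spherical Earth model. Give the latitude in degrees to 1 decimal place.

77.4°

For equal true areas on Mercator, apparent areas scale as sec²φ, so the ratio is cos²φ₂ / cos²φ₁.
cos²φ₂ / cos²φ₁ = 11.48  ⇒  cos φ₁ = cos 42.3° / √11.48 = 0.7396/3.388 = 0.2183.
φ₁ = arccos(0.2183) ≈ 77.4°.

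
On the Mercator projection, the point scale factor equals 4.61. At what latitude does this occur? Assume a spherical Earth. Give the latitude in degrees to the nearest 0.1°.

Mercator scale is k = sec φ = 1/cos φ.
1/cos φ = 4.61  ⇒  cos φ = 0.2169  ⇒  φ = arccos(0.2169) ≈ 77.5°.

77.5°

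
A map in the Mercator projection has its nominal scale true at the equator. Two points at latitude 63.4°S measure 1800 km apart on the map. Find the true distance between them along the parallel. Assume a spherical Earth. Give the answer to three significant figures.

Mercator is conformal, so the point scale is isotropic: h = k = sec φ = 1/cos φ.
Along the parallel at 63.4°, map distances are exaggerated by k = sec 63.4° = 2.233.
True distance = 1800 / 2.233 = 1800 × cos 63.4° ≈ 806 km.

806 km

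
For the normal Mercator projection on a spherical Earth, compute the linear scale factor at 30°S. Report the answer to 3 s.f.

1.15

For Mercator, h = k = sec φ (a conformal cylindrical projection has a single point scale, 1/cos φ).
k = 1/cos 30° = 1/0.8660 = 1.155.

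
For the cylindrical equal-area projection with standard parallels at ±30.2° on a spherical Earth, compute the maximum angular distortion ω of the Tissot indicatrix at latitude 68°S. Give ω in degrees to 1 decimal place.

86.3°

For cylindrical equal-area with standard parallel φ₀, h = cos φ / cos φ₀ and k = cos φ₀ / cos φ, so h·k = 1.
At 68°: h = 0.4334, k = 2.307; principal scales a = 2.307, b = 0.4334.
sin(ω/2) = (a − b)/(a + b) = 1.874/2.741 = 0.6837, so ω = 2 arcsin(0.6837) ≈ 86.3°.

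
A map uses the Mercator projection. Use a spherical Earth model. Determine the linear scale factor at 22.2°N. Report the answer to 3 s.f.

1.08

For Mercator, h = k = sec φ (a conformal cylindrical projection has a single point scale, 1/cos φ).
k = 1/cos 22.2° = 1/0.9259 = 1.080.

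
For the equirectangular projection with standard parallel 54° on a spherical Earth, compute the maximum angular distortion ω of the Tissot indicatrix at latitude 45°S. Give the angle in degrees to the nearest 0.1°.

With standard parallel φ₀ = 54°, the equirectangular projection gives x = Rλ cos φ₀, y = Rφ, so h = 1 and k = cos 54° / cos φ.
At 45°: h = 1.000, k = 0.8313; principal scales a = 1.000, b = 0.8313.
sin(ω/2) = (a − b)/(a + b) = 0.1687/1.831 = 0.09215, so ω = 2 arcsin(0.09215) ≈ 10.6°.

10.6°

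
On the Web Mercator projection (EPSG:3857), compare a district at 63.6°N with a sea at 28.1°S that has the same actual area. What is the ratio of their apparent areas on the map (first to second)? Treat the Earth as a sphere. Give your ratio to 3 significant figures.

3.94

Mercator areal scale is sec²φ.
At 63.6°: sec²(63.6°) = 1/0.4446² = 5.058.
At 28.1°: sec²(28.1°) = 1/0.8821² = 1.285.
Ratio = 5.058/1.285 = cos²(28.1°)/cos²(63.6°) ≈ 3.94.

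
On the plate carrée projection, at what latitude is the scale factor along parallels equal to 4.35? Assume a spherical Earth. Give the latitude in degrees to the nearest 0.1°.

76.7°

Plate carrée: h = 1, k = sec φ along parallels.
sec φ = 4.35  ⇒  cos φ = 0.2299  ⇒  φ ≈ 76.7°.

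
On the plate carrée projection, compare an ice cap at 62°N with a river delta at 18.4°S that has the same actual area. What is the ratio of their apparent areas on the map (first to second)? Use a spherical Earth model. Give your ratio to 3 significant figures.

In the plate carrée (x = Rλ, y = Rφ), meridians are true-scale (h = 1) and parallels are stretched by k = sec φ.
Areal scale at 62°: h·k = 1.000 × 2.130 = 2.130.
Areal scale at 18.4°: h·k = 1.000 × 1.054 = 1.054.
Ratio = 2.130/1.054 ≈ 2.02.

2.02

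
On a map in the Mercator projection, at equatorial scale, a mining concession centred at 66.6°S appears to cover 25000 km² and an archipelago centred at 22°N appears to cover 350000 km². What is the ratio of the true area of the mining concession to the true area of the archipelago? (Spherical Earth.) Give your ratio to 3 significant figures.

0.0131

Mercator's areal exaggeration is sec²φ; hence true area = (apparent area) · cos²φ.
True area of mining concession: 25000 × cos²(66.6°) = 25000 × 0.1577 = 3943 km².
True area of archipelago: 350000 × cos²(22°) = 350000 × 0.8597 = 300900 km².
Ratio = 3943 / 300900 ≈ 0.0131.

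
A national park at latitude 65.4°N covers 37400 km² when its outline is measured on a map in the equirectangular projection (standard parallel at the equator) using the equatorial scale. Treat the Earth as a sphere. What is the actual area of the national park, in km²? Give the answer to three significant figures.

For the equirectangular projection with φ₀ = 0 (plate carrée), h = 1 along meridians and k = sec φ along parallels.
Areal scale = h·k = 1 × sec φ; at 65.4°, h = 1.000, k = 2.402, so h·k = 2.402.
True area = apparent / (areal scale) = 37400 / 2.402 ≈ 15600 km².

15600 km²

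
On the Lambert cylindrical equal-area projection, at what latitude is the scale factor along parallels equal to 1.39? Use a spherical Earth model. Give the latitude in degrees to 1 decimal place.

The Lambert cylindrical equal-area projection is the cylindrical equal-area projection with its standard parallel at the equator (φ₀ = 0). Cylindrical equal-area (φ₀ = 0°): h = cos φ / cos 0° along meridians, k = cos 0° / cos φ along parallels; h·k = 1.
k = cos φ₀ / cos φ = 1.39  ⇒  cos φ = cos 0° / 1.39 = 0.7194.
φ = arccos(0.7194) ≈ 44.0°.

44.0°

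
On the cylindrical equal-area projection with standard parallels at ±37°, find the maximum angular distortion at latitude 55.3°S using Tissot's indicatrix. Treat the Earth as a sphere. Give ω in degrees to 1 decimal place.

38.1°

Cylindrical equal-area (φ₀ = 37°): h = cos φ / cos 37° along meridians, k = cos 37° / cos φ along parallels; h·k = 1.
At 55.3°: h = 0.7128, k = 1.403; principal scales a = 1.403, b = 0.7128.
sin(ω/2) = (a − b)/(a + b) = 0.6901/2.116 = 0.3262, so ω = 2 arcsin(0.3262) ≈ 38.1°.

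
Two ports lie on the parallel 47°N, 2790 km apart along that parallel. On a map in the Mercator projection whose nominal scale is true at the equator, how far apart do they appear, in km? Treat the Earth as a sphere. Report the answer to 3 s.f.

For Mercator, h = k = sec φ (a conformal cylindrical projection has a single point scale, 1/cos φ).
Along the parallel, k = sec 47° = 1/0.6820 = 1.466.
Map distance = 2790 × 1.466 ≈ 4090 km.

4090 km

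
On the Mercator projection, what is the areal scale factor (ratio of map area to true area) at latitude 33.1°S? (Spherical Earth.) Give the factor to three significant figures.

Mercator is conformal, so the point scale is isotropic: h = k = sec φ = 1/cos φ.
Areal scale = k² = sec²φ = 1/cos²(33.1°) = 1/0.8377² = 1.425.

1.42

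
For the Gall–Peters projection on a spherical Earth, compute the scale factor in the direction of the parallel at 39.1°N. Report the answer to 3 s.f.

0.911

Gall–Peters is a cylindrical equal-area projection with standard parallels at ±45°. A cylindrical equal-area projection with standard parallel φ₀ has meridian scale h = cos φ / cos φ₀ and parallel scale k = cos φ₀ / cos φ (so areas are preserved, h·k = 1).
k = cos 45° / cos 39.1° = 0.7071/0.7760 = 0.9112.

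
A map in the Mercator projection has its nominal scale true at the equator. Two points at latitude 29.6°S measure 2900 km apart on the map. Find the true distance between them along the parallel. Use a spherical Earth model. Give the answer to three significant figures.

2520 km

For Mercator, h = k = sec φ (a conformal cylindrical projection has a single point scale, 1/cos φ).
Along the parallel at 29.6°, map distances are exaggerated by k = sec 29.6° = 1.150.
True distance = 2900 / 1.150 = 2900 × cos 29.6° ≈ 2520 km.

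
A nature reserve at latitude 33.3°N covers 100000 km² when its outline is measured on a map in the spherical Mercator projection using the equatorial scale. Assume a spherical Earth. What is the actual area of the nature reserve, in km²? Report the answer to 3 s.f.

The Mercator projection is conformal; its linear scale factor is the same in every direction and equals sec φ = 1/cos φ.
Areal scale = k² = sec²φ = 1/cos²(33.3°) = 1/0.8358² = 1.431.
True area = apparent / (areal scale) = 100000 / 1.431 ≈ 69900 km².

69900 km²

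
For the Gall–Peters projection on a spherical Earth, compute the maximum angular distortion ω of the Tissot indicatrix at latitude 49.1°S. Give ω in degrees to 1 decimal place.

8.8°

The Gall–Peters projection is cylindrical equal-area with φ₀ = 45°. For cylindrical equal-area with standard parallel φ₀, h = cos φ / cos φ₀ and k = cos φ₀ / cos φ, so h·k = 1.
At 49.1°: h = 0.9259, k = 1.080; principal scales a = 1.080, b = 0.9259.
sin(ω/2) = (a − b)/(a + b) = 0.1540/2.006 = 0.07679, so ω = 2 arcsin(0.07679) ≈ 8.8°.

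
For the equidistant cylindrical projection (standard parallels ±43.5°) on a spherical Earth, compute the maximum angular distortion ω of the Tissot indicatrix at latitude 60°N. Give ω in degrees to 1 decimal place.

In the equirectangular projection with standard parallel φ₀ = 43.5° (x = Rλ cos φ₀, y = Rφ), meridians are true-scale (h = 1) and the parallel scale is k = cos φ₀ / cos φ.
At 60°: h = 1.000, k = 1.451; principal scales a = 1.451, b = 1.000.
sin(ω/2) = (a − b)/(a + b) = 0.4507/2.451 = 0.1839, so ω = 2 arcsin(0.1839) ≈ 21.2°.

21.2°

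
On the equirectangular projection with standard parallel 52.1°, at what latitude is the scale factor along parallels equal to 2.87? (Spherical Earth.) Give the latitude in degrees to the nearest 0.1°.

77.6°

With standard parallel φ₀ = 52.1°, the equirectangular projection gives x = Rλ cos φ₀, y = Rφ, so h = 1 and k = cos 52.1° / cos φ.
k = cos φ₀ / cos φ = 2.87  ⇒  cos φ = cos 52.1° / 2.87 = 0.2140.
φ = arccos(0.2140) ≈ 77.6°.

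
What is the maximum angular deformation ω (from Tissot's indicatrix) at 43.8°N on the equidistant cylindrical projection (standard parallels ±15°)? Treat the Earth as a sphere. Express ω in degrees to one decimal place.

16.6°

With standard parallel φ₀ = 15°, the equirectangular projection gives x = Rλ cos φ₀, y = Rφ, so h = 1 and k = cos 15° / cos φ.
At 43.8°: h = 1.000, k = 1.338; principal scales a = 1.338, b = 1.000.
sin(ω/2) = (a − b)/(a + b) = 0.3383/2.338 = 0.1447, so ω = 2 arcsin(0.1447) ≈ 16.6°.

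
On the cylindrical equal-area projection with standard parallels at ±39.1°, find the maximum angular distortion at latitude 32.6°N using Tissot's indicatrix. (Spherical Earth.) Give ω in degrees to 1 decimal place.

9.4°

A cylindrical equal-area projection with standard parallel φ₀ has meridian scale h = cos φ / cos φ₀ and parallel scale k = cos φ₀ / cos φ (so areas are preserved, h·k = 1).
At 32.6°: h = 1.086, k = 0.9212; principal scales a = 1.086, b = 0.9212.
sin(ω/2) = (a − b)/(a + b) = 0.1644/2.007 = 0.08192, so ω = 2 arcsin(0.08192) ≈ 9.4°.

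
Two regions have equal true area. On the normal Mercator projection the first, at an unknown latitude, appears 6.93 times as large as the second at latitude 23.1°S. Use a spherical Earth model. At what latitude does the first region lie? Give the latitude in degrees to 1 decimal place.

On Mercator, (apparent₁)/(apparent₂) = sec²φ₁ / sec²φ₂ when true areas are equal.
cos²φ₂ / cos²φ₁ = 6.93  ⇒  cos φ₁ = cos 23.1° / √6.93 = 0.9198/2.632 = 0.3494.
φ₁ = arccos(0.3494) ≈ 69.5°.

69.5°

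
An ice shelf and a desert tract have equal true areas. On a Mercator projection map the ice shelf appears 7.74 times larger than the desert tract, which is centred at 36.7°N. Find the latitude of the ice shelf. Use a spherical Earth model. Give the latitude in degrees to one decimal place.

73.3°

On Mercator, (apparent₁)/(apparent₂) = sec²φ₁ / sec²φ₂ when true areas are equal.
cos²φ₂ / cos²φ₁ = 7.74  ⇒  cos φ₁ = cos 36.7° / √7.74 = 0.8018/2.782 = 0.2882.
φ₁ = arccos(0.2882) ≈ 73.3°.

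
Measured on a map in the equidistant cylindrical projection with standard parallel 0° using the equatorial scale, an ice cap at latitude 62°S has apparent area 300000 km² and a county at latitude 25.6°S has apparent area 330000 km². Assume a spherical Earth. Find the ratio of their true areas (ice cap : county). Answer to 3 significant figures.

Plate carrée has h = 1 and k = sec φ, giving areal scale sec φ; true area = (apparent area) · cos φ.
True area of ice cap: 300000 × cos(62°) = 300000 × 0.4695 = 140800 km².
True area of county: 330000 × cos(25.6°) = 330000 × 0.9018 = 297600 km².
Ratio = 140800 / 297600 ≈ 0.473.

0.473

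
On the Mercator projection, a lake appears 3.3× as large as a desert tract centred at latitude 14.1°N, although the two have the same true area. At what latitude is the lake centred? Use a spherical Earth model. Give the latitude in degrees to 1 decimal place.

On Mercator, (apparent₁)/(apparent₂) = sec²φ₁ / sec²φ₂ when true areas are equal.
cos²φ₂ / cos²φ₁ = 3.3  ⇒  cos φ₁ = cos 14.1° / √3.3 = 0.9699/1.817 = 0.5339.
φ₁ = arccos(0.5339) ≈ 57.7°.

57.7°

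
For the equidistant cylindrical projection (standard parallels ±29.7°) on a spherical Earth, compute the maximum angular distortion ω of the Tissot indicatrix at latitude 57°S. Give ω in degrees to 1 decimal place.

26.5°

In the equirectangular projection with standard parallel φ₀ = 29.7° (x = Rλ cos φ₀, y = Rφ), meridians are true-scale (h = 1) and the parallel scale is k = cos φ₀ / cos φ.
At 57°: h = 1.000, k = 1.595; principal scales a = 1.595, b = 1.000.
sin(ω/2) = (a − b)/(a + b) = 0.5949/2.595 = 0.2293, so ω = 2 arcsin(0.2293) ≈ 26.5°.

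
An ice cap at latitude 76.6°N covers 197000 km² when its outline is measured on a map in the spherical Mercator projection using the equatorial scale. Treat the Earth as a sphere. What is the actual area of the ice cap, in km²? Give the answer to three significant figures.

For Mercator, h = k = sec φ (a conformal cylindrical projection has a single point scale, 1/cos φ).
Areal scale = k² = sec²φ = 1/cos²(76.6°) = 1/0.2317² = 18.62.
True area = apparent / (areal scale) = 197000 / 18.62 ≈ 10600 km².

10600 km²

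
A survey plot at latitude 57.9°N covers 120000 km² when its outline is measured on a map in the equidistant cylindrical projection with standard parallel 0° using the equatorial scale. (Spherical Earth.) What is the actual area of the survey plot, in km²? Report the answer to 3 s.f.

Plate carrée maps x = Rλ, y = Rφ. The meridian scale is h = 1 and the parallel scale is k = 1/cos φ = sec φ.
Areal scale = h·k = 1 × sec φ; at 57.9°, h = 1.000, k = 1.882, so h·k = 1.882.
True area = apparent / (areal scale) = 120000 / 1.882 ≈ 63800 km².

63800 km²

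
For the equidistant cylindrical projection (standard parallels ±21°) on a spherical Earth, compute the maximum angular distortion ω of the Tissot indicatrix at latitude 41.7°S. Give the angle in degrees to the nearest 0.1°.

With standard parallel φ₀ = 21°, the equirectangular projection gives x = Rλ cos φ₀, y = Rφ, so h = 1 and k = cos 21° / cos φ.
At 41.7°: h = 1.000, k = 1.250; principal scales a = 1.250, b = 1.000.
sin(ω/2) = (a − b)/(a + b) = 0.2504/2.250 = 0.1113, so ω = 2 arcsin(0.1113) ≈ 12.8°.

12.8°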